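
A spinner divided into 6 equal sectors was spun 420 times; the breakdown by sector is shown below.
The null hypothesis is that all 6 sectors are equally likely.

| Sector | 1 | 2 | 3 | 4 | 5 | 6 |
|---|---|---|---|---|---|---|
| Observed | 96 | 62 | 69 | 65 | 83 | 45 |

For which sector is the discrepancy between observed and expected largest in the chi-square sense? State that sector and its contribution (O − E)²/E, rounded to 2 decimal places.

1, 9.66

Under H₀ each category has probability 1/6, so each expected count is 420/6 = 70.
1: (96 − 70)²/70 = 676/70 = 9.657
2: (62 − 70)²/70 = 64/70 = 0.914
3: (69 − 70)²/70 = 1/70 = 0.014
4: (65 − 70)²/70 = 25/70 = 0.357
5: (83 − 70)²/70 = 169/70 = 2.414
6: (45 − 70)²/70 = 625/70 = 8.929
The largest term is for 1: 9.66.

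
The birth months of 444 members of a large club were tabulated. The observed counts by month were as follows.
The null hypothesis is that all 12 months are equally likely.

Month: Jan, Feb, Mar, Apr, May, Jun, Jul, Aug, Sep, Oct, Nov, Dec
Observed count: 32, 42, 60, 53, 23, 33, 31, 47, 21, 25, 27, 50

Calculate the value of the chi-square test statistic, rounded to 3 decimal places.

50.054

Expected count for each of the 12 categories: 444/12 = 37.
χ² = (32−37)²/37 + (42−37)²/37 + (60−37)²/37 + (53−37)²/37 + (23−37)²/37 + (33−37)²/37 + (31−37)²/37 + (47−37)²/37 + (21−37)²/37 + (25−37)²/37 + (27−37)²/37 + (50−37)²/37
   = 0.6757 + 0.6757 + 14.2973 + 6.9189 + 5.2973 + 0.4324 + 0.9730 + 2.7027 + 6.9189 + 3.8919 + 2.7027 + 4.5676
Sum = 50.054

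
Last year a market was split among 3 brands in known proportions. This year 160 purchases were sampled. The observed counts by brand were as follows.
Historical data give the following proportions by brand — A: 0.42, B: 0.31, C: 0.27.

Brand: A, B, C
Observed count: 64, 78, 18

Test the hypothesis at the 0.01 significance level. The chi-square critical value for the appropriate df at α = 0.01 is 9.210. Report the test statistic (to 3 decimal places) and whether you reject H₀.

31.114; reject

Expected counts E_i = n·p_i: 160×0.42 = 67.2, 160×0.31 = 49.6, 160×0.27 = 43.2.
cat         O        E   (O−E)²/E
A          64     67.2     0.1524
B          78     49.6    16.2613
C          18     43.2    14.7000
Sum = 31.114
df = 2. Since 31.114 > 9.210, we reject H₀.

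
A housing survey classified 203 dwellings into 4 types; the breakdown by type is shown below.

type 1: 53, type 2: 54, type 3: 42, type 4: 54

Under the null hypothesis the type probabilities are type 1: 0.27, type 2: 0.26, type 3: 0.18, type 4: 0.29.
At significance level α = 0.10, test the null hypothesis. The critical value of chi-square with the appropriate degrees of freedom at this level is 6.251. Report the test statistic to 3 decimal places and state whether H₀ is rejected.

Expected counts E_i = n·p_i: 203×0.27 = 54.81, 203×0.26 = 52.78, 203×0.18 = 36.54, 203×0.29 = 58.87.
type 1: (53 − 54.81)²/54.81 = 3.2761/54.81 = 0.0598
type 2: (54 − 52.78)²/52.78 = 1.4884/52.78 = 0.0282
type 3: (42 − 36.54)²/36.54 = 29.8116/36.54 = 0.8159
type 4: (54 − 58.87)²/58.87 = 23.7169/58.87 = 0.4029
Sum = 1.307
df = 3. Since 1.307 < 6.251, we do not reject H₀.

1.307; do not reject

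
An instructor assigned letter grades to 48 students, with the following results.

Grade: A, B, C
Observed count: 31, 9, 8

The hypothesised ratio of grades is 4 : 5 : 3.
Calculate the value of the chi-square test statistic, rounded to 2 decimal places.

21.45

Ratio total = 12. Expected counts: 48×4/12 = 16, 48×5/12 = 20, 48×3/12 = 12.
χ² = (31−16)²/16 + (9−20)²/20 + (8−12)²/12
   = 14.063 + 6.050 + 1.333
Sum = 21.45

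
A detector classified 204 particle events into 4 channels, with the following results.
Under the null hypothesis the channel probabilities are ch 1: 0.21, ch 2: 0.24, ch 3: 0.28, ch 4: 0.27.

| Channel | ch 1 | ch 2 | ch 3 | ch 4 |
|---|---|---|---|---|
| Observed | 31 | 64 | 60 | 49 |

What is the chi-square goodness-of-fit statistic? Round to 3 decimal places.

8.709

Expected counts E_i = n·p_i: 204×0.21 = 42.84, 204×0.24 = 48.96, 204×0.28 = 57.12, 204×0.27 = 55.08.
ch 1: (31 − 42.84)²/42.84 = 140.1856/42.84 = 3.2723
ch 2: (64 − 48.96)²/48.96 = 226.2016/48.96 = 4.6201
ch 3: (60 − 57.12)²/57.12 = 8.2944/57.12 = 0.1452
ch 4: (49 − 55.08)²/55.08 = 36.9664/55.08 = 0.6711
Sum = 8.709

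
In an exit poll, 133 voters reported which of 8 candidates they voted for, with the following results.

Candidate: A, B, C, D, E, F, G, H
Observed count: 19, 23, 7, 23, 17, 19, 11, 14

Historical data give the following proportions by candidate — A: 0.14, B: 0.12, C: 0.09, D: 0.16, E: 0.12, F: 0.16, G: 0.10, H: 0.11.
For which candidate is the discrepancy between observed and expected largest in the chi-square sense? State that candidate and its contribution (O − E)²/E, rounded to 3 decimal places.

Expected counts E_i = n·p_i: 133×0.14 = 18.62, 133×0.12 = 15.96, 133×0.09 = 11.97, 133×0.16 = 21.28, 133×0.12 = 15.96, 133×0.16 = 21.28, 133×0.10 = 13.3, 133×0.11 = 14.63.
cat         O        E   (O−E)²/E
A          19    18.62     0.0078
B          23    15.96     3.1054
C           7    11.97     2.0636
D          23    21.28     0.1390
E          17    15.96     0.0678
F          19    21.28     0.2443
G          11     13.3     0.3977
H          14    14.63     0.0271
The largest term is for B: 3.105.

B, 3.105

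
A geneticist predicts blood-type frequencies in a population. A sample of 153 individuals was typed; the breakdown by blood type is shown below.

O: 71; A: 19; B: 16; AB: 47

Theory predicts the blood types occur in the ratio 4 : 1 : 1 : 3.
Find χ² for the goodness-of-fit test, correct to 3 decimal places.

Ratio total = 9. Expected counts: 153×4/9 = 68, 153×1/9 = 17, 153×1/9 = 17, 153×3/9 = 51.
cat         O        E   (O−E)²/E
O          71       68     0.1324
A          19       17     0.2353
B          16       17     0.0588
AB         47       51     0.3137
Sum = 0.740

0.740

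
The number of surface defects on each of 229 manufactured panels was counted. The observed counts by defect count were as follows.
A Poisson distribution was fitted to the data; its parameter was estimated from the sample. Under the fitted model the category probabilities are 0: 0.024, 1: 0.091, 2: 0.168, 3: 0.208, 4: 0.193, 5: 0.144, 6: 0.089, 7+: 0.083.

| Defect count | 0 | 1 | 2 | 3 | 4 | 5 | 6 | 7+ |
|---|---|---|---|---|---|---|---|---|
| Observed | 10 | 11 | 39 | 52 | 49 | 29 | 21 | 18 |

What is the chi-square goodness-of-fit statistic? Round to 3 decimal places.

Expected counts E_i = n·p_i: 229×0.024 = 5.496, 229×0.091 = 20.839, 229×0.168 = 38.472, 229×0.208 = 47.632, 229×0.193 = 44.197, 229×0.144 = 32.976, 229×0.089 = 20.381, 229×0.083 = 19.007.
0: (10 − 5.496)²/5.496 = 20.286016/5.496 = 3.6911
1: (11 − 20.839)²/20.839 = 96.805921/20.839 = 4.6454
2: (39 − 38.472)²/38.472 = 0.278784/38.472 = 0.0072
3: (52 − 47.632)²/47.632 = 19.079424/47.632 = 0.4006
4: (49 − 44.197)²/44.197 = 23.068809/44.197 = 0.5220
5: (29 − 32.976)²/32.976 = 15.808576/32.976 = 0.4794
6: (21 − 20.381)²/20.381 = 0.383161/20.381 = 0.0188
7+: (18 − 19.007)²/19.007 = 1.014049/19.007 = 0.0534
Sum = 9.818

9.818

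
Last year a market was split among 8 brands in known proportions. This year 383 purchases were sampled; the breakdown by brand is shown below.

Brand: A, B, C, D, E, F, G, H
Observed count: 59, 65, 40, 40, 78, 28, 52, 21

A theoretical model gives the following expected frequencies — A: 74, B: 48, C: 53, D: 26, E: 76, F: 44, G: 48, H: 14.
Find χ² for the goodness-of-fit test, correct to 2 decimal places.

29.49

cat         O        E   (O−E)²/E
A          59       74      3.041
B          65       48      6.021
C          40       53      3.189
D          40       26      7.538
E          78       76      0.053
F          28       44      5.818
G          52       48      0.333
H          21       14      3.500
Sum = 29.49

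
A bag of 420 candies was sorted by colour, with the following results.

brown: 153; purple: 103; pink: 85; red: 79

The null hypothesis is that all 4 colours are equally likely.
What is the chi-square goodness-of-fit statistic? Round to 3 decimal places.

32.229

Expected count for each of the 4 categories: 420/4 = 105.
cat         O        E   (O−E)²/E
brown     153      105    21.9429
purple    103      105     0.0381
pink       85      105     3.8095
red        79      105     6.4381
Sum = 32.229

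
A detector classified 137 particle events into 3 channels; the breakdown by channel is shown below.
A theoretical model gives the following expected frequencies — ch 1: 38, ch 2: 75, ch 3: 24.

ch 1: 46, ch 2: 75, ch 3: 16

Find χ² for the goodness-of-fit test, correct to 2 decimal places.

4.35

ch 1: (46 − 38)²/38 = 64/38 = 1.684
ch 2: (75 − 75)²/75 = 0/75 = 0.000
ch 3: (16 − 24)²/24 = 64/24 = 2.667
Sum = 4.35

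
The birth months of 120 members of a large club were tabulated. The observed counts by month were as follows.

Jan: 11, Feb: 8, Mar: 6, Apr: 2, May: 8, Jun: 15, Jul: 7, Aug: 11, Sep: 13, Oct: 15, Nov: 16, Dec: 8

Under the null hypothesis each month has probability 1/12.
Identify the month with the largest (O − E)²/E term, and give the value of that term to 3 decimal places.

Expected count for each of the 12 categories: 120/12 = 10.
χ² = (11−10)²/10 + (8−10)²/10 + (6−10)²/10 + (2−10)²/10 + (8−10)²/10 + (15−10)²/10 + (7−10)²/10 + (11−10)²/10 + (13−10)²/10 + (15−10)²/10 + (16−10)²/10 + (8−10)²/10
   = 0.1000 + 0.4000 + 1.6000 + 6.4000 + 0.4000 + 2.5000 + 0.9000 + 0.1000 + 0.9000 + 2.5000 + 3.6000 + 0.4000
The largest term is for Apr: 6.400.

Apr, 6.400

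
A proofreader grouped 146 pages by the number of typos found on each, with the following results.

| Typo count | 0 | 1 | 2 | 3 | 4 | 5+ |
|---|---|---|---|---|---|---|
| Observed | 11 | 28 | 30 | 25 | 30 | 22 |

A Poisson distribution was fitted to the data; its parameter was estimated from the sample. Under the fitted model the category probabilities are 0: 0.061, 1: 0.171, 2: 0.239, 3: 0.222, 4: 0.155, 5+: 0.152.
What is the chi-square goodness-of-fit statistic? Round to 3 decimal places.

5.644

Expected counts E_i = n·p_i: 146×0.061 = 8.906, 146×0.171 = 24.966, 146×0.239 = 34.894, 146×0.222 = 32.412, 146×0.155 = 22.63, 146×0.152 = 22.192.
0: (11 − 8.906)²/8.906 = 4.384836/8.906 = 0.4923
1: (28 − 24.966)²/24.966 = 9.205156/24.966 = 0.3687
2: (30 − 34.894)²/34.894 = 23.951236/34.894 = 0.6864
3: (25 − 32.412)²/32.412 = 54.937744/32.412 = 1.6950
4: (30 − 22.63)²/22.63 = 54.3169/22.63 = 2.4002
5+: (22 − 22.192)²/22.192 = 0.036864/22.192 = 0.0017
Sum = 5.644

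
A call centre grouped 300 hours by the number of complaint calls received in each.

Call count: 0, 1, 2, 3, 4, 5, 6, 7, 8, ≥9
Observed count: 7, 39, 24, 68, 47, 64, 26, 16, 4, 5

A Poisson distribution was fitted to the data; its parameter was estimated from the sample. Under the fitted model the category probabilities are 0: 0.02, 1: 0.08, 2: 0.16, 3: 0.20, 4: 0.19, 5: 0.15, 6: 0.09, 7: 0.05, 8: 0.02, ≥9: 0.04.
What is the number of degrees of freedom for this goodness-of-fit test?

8

There are k = 10 categories and 1 parameter estimated from the data, so df = 10 − 1 − 1 = 8.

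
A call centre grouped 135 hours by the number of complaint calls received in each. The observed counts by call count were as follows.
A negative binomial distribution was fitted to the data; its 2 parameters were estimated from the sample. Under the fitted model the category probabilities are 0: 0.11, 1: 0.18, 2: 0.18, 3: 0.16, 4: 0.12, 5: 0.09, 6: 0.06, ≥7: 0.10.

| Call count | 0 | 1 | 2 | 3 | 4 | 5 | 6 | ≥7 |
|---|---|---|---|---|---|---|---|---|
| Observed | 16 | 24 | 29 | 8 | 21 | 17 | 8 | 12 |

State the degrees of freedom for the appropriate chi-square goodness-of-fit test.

5

There are k = 8 categories and 2 parameters estimated from the data, so df = 8 − 1 − 2 = 5.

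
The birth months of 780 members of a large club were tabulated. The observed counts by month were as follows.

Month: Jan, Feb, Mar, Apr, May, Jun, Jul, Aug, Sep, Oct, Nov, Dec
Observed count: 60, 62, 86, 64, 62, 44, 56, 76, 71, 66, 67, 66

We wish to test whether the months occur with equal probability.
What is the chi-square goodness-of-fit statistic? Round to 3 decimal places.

Under H₀ each category has probability 1/12, so each expected count is 780/12 = 65.
χ² = (60−65)²/65 + (62−65)²/65 + (86−65)²/65 + (64−65)²/65 + (62−65)²/65 + (44−65)²/65 + (56−65)²/65 + (76−65)²/65 + (71−65)²/65 + (66−65)²/65 + (67−65)²/65 + (66−65)²/65
   = 0.3846 + 0.1385 + 6.7846 + 0.0154 + 0.1385 + 6.7846 + 1.2462 + 1.8615 + 0.5538 + 0.0154 + 0.0615 + 0.0154
Sum = 18.000

18.000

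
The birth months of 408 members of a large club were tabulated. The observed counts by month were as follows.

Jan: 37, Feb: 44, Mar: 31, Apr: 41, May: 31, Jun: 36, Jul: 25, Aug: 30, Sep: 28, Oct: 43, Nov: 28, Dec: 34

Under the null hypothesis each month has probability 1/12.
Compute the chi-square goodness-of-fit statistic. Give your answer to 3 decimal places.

12.647

Expected count for each of the 12 categories: 408/12 = 34.
Jan: (37 − 34)²/34 = 9/34 = 0.2647
Feb: (44 − 34)²/34 = 100/34 = 2.9412
Mar: (31 − 34)²/34 = 9/34 = 0.2647
Apr: (41 − 34)²/34 = 49/34 = 1.4412
May: (31 − 34)²/34 = 9/34 = 0.2647
Jun: (36 − 34)²/34 = 4/34 = 0.1176
Jul: (25 − 34)²/34 = 81/34 = 2.3824
Aug: (30 − 34)²/34 = 16/34 = 0.4706
Sep: (28 − 34)²/34 = 36/34 = 1.0588
Oct: (43 − 34)²/34 = 81/34 = 2.3824
Nov: (28 − 34)²/34 = 36/34 = 1.0588
Dec: (34 − 34)²/34 = 0/34 = 0.0000
Sum = 12.647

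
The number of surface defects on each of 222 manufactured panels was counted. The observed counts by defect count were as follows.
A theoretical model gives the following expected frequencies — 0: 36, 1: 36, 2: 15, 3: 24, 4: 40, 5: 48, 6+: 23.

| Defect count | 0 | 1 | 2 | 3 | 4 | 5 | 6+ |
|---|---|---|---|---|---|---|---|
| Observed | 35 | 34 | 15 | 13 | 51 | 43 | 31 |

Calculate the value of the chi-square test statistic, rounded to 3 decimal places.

11.509

0: (35 − 36)²/36 = 1/36 = 0.0278
1: (34 − 36)²/36 = 4/36 = 0.1111
2: (15 − 15)²/15 = 0/15 = 0.0000
3: (13 − 24)²/24 = 121/24 = 5.0417
4: (51 − 40)²/40 = 121/40 = 3.0250
5: (43 − 48)²/48 = 25/48 = 0.5208
6+: (31 − 23)²/23 = 64/23 = 2.7826
Sum = 11.509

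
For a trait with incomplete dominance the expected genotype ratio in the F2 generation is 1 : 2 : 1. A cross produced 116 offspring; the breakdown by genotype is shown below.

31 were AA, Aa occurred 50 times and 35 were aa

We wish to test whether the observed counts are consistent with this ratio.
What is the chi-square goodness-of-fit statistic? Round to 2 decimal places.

Ratio total = 4. Expected counts: 116×1/4 = 29, 116×2/4 = 58, 116×1/4 = 29.
AA: (31 − 29)²/29 = 4/29 = 0.138
Aa: (50 − 58)²/58 = 64/58 = 1.103
aa: (35 − 29)²/29 = 36/29 = 1.241
Sum = 2.48

2.48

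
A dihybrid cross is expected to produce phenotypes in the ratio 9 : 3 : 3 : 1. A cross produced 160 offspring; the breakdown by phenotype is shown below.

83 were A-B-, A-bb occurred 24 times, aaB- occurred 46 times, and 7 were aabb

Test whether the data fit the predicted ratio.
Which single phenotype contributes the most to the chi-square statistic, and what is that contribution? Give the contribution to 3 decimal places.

Ratio total = 16. Expected counts: 160×9/16 = 90, 160×3/16 = 30, 160×3/16 = 30, 160×1/16 = 10.
cat         O        E   (O−E)²/E
A-B-       83       90     0.5444
A-bb       24       30     1.2000
aaB-       46       30     8.5333
aabb        7       10     0.9000
The largest term is for aaB-: 8.533.

aaB-, 8.533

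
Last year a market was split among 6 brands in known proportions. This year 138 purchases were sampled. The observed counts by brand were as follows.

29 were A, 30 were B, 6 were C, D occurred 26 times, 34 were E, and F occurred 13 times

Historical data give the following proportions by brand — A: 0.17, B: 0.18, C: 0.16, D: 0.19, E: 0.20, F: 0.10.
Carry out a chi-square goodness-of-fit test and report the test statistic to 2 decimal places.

Expected counts E_i = n·p_i: 138×0.17 = 23.46, 138×0.18 = 24.84, 138×0.16 = 22.08, 138×0.19 = 26.22, 138×0.20 = 27.6, 138×0.10 = 13.8.
χ² = (29−23.46)²/23.46 + (30−24.84)²/24.84 + (6−22.08)²/22.08 + (26−26.22)²/26.22 + (34−27.6)²/27.6 + (13−13.8)²/13.8
   = 1.308 + 1.072 + 11.710 + 0.002 + 1.484 + 0.046
Sum = 15.62

15.62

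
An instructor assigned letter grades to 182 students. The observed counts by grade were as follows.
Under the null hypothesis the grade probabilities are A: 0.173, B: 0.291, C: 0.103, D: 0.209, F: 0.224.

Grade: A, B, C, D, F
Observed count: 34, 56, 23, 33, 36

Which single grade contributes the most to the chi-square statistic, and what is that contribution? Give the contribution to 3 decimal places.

C, 0.965

Expected counts E_i = n·p_i: 182×0.173 = 31.486, 182×0.291 = 52.962, 182×0.103 = 18.746, 182×0.209 = 38.038, 182×0.224 = 40.768.
A: (34 − 31.486)²/31.486 = 6.320196/31.486 = 0.2007
B: (56 − 52.962)²/52.962 = 9.229444/52.962 = 0.1743
C: (23 − 18.746)²/18.746 = 18.096516/18.746 = 0.9654
D: (33 − 38.038)²/38.038 = 25.381444/38.038 = 0.6673
F: (36 − 40.768)²/40.768 = 22.733824/40.768 = 0.5576
The largest term is for C: 0.965.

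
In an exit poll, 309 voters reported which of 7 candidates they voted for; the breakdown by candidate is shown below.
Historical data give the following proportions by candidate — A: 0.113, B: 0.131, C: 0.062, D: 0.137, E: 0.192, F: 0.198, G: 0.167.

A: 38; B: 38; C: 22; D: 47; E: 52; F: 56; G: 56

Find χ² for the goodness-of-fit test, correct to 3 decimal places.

Expected counts E_i = n·p_i: 309×0.113 = 34.917, 309×0.131 = 40.479, 309×0.062 = 19.158, 309×0.137 = 42.333, 309×0.192 = 59.328, 309×0.198 = 61.182, 309×0.167 = 51.603.
cat         O        E   (O−E)²/E
A          38   34.917     0.2722
B          38   40.479     0.1518
C          22   19.158     0.4216
D          47   42.333     0.5145
E          52   59.328     0.9051
F          56   61.182     0.4389
G          56   51.603     0.3747
Sum = 3.079

3.079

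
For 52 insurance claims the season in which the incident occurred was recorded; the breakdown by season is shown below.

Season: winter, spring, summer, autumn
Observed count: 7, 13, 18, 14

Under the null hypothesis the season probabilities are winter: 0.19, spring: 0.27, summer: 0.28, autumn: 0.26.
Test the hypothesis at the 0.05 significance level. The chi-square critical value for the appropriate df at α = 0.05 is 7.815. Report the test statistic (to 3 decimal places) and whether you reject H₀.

Expected counts E_i = n·p_i: 52×0.19 = 9.88, 52×0.27 = 14.04, 52×0.28 = 14.56, 52×0.26 = 13.52.
cat         O        E   (O−E)²/E
winter      7     9.88     0.8395
spring     13    14.04     0.0770
summer     18    14.56     0.8127
autumn     14    13.52     0.0170
Sum = 1.746
df = 3. Since 1.746 < 7.815, we do not reject H₀.

1.746; do not reject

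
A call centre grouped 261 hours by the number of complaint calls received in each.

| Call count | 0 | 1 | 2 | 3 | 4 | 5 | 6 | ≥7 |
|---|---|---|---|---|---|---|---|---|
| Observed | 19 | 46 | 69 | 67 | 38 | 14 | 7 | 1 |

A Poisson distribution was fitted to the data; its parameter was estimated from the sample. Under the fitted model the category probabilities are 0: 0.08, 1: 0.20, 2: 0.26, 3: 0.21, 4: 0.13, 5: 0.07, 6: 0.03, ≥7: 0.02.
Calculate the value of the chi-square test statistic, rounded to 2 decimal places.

Expected counts E_i = n·p_i: 261×0.08 = 20.88, 261×0.20 = 52.2, 261×0.26 = 67.86, 261×0.21 = 54.81, 261×0.13 = 33.93, 261×0.07 = 18.27, 261×0.03 = 7.83, 261×0.02 = 5.22.
χ² = (19−20.88)²/20.88 + (46−52.2)²/52.2 + (69−67.86)²/67.86 + (67−54.81)²/54.81 + (38−33.93)²/33.93 + (14−18.27)²/18.27 + (7−7.83)²/7.83 + (1−5.22)²/5.22
   = 0.169 + 0.736 + 0.019 + 2.711 + 0.488 + 0.998 + 0.088 + 3.412
Sum = 8.62

8.62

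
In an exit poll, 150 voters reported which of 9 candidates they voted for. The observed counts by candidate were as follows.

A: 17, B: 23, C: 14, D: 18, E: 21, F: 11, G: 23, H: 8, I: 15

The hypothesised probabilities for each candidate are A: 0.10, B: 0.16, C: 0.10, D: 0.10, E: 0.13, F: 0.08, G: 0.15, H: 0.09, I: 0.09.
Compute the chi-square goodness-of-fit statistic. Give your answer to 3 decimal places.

3.592

Expected counts E_i = n·p_i: 150×0.10 = 15, 150×0.16 = 24, 150×0.10 = 15, 150×0.10 = 15, 150×0.13 = 19.5, 150×0.08 = 12, 150×0.15 = 22.5, 150×0.09 = 13.5, 150×0.09 = 13.5.
cat         O        E   (O−E)²/E
A          17       15     0.2667
B          23       24     0.0417
C          14       15     0.0667
D          18       15     0.6000
E          21     19.5     0.1154
F          11       12     0.0833
G          23     22.5     0.0111
H           8     13.5     2.2407
I          15     13.5     0.1667
Sum = 3.592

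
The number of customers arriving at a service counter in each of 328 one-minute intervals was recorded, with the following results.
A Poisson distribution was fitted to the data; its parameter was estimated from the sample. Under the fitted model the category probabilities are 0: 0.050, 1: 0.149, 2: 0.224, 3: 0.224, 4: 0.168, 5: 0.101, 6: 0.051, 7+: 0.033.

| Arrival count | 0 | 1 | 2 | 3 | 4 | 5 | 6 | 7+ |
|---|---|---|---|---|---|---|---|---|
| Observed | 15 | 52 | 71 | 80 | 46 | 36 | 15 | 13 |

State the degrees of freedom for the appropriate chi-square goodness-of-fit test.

There are k = 8 categories and 1 parameter estimated from the data, so df = 8 − 1 − 1 = 6.

6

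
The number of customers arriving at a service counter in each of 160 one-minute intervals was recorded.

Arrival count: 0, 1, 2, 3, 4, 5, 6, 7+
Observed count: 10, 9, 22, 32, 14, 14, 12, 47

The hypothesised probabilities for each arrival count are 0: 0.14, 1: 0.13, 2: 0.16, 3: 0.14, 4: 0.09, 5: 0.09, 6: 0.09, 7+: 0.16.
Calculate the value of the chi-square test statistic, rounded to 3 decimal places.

36.490

Expected counts E_i = n·p_i: 160×0.14 = 22.4, 160×0.13 = 20.8, 160×0.16 = 25.6, 160×0.14 = 22.4, 160×0.09 = 14.4, 160×0.09 = 14.4, 160×0.09 = 14.4, 160×0.16 = 25.6.
0: (10 − 22.4)²/22.4 = 153.76/22.4 = 6.8643
1: (9 − 20.8)²/20.8 = 139.24/20.8 = 6.6942
2: (22 − 25.6)²/25.6 = 12.96/25.6 = 0.5063
3: (32 − 22.4)²/22.4 = 92.16/22.4 = 4.1143
4: (14 − 14.4)²/14.4 = 0.16/14.4 = 0.0111
5: (14 − 14.4)²/14.4 = 0.16/14.4 = 0.0111
6: (12 − 14.4)²/14.4 = 5.76/14.4 = 0.4000
7+: (47 − 25.6)²/25.6 = 457.96/25.6 = 17.8891
Sum = 36.490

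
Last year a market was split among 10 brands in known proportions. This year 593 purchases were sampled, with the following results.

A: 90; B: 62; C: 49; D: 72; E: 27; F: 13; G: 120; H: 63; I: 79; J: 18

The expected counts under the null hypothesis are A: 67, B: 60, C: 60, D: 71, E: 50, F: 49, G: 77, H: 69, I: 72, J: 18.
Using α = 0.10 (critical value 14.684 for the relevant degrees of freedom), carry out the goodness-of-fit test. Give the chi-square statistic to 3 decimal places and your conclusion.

cat         O        E   (O−E)²/E
A          90       67     7.8955
B          62       60     0.0667
C          49       60     2.0167
D          72       71     0.0141
E          27       50    10.5800
F          13       49    26.4490
G         120       77    24.0130
H          63       69     0.5217
I          79       72     0.6806
J          18       18     0.0000
Sum = 72.237
df = 9. Since 72.237 > 14.684, we reject H₀.

72.237; reject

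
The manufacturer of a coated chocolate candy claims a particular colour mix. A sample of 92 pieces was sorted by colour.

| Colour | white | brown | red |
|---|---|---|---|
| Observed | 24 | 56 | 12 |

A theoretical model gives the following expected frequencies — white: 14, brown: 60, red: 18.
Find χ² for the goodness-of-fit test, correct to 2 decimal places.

9.41

cat         O        E   (O−E)²/E
white      24       14      7.143
brown      56       60      0.267
red        12       18      2.000
Sum = 9.41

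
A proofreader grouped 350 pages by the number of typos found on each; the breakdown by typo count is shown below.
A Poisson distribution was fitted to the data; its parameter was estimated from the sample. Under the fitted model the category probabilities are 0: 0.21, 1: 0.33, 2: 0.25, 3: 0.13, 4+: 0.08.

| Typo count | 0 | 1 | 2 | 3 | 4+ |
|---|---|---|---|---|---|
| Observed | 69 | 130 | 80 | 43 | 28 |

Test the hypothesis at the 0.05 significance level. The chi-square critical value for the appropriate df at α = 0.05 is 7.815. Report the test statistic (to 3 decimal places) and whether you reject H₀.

2.876; do not reject

Expected counts E_i = n·p_i: 350×0.21 = 73.5, 350×0.33 = 115.5, 350×0.25 = 87.5, 350×0.13 = 45.5, 350×0.08 = 28.
cat         O        E   (O−E)²/E
0          69     73.5     0.2755
1         130    115.5     1.8203
2          80     87.5     0.6429
3          43     45.5     0.1374
4+         28       28     0.0000
Sum = 2.876
df = 3. Since 2.876 < 7.815, we do not reject H₀.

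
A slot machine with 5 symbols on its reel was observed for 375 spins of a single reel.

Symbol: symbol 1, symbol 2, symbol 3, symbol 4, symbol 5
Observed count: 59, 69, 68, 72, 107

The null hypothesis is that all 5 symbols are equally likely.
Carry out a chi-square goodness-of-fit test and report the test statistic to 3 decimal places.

Expected count for each of the 5 categories: 375/5 = 75.
symbol 1: (59 − 75)²/75 = 256/75 = 3.4133
symbol 2: (69 − 75)²/75 = 36/75 = 0.4800
symbol 3: (68 − 75)²/75 = 49/75 = 0.6533
symbol 4: (72 − 75)²/75 = 9/75 = 0.1200
symbol 5: (107 − 75)²/75 = 1024/75 = 13.6533
Sum = 18.320

18.320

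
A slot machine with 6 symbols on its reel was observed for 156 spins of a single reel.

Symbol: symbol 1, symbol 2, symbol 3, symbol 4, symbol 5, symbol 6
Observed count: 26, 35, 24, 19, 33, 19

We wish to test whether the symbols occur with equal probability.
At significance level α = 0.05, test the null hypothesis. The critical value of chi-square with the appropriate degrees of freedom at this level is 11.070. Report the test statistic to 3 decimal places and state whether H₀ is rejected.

8.923; do not reject

Under H₀ each category has probability 1/6, so each expected count is 156/6 = 26.
cat           O        E   (O−E)²/E
symbol 1     26       26     0.0000
symbol 2     35       26     3.1154
symbol 3     24       26     0.1538
symbol 4     19       26     1.8846
symbol 5     33       26     1.8846
symbol 6     19       26     1.8846
Sum = 8.923
df = 5. Since 8.923 < 11.070, we do not reject H₀.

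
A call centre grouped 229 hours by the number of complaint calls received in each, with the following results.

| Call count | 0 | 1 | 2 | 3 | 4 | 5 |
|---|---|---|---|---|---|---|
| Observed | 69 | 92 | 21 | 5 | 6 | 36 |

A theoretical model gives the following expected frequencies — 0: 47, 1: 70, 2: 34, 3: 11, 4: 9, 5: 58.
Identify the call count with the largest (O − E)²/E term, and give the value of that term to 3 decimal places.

χ² = (69−47)²/47 + (92−70)²/70 + (21−34)²/34 + (5−11)²/11 + (6−9)²/9 + (36−58)²/58
   = 10.2979 + 6.9143 + 4.9706 + 3.2727 + 1.0000 + 8.3448
The largest term is for 0: 10.298.

0, 10.298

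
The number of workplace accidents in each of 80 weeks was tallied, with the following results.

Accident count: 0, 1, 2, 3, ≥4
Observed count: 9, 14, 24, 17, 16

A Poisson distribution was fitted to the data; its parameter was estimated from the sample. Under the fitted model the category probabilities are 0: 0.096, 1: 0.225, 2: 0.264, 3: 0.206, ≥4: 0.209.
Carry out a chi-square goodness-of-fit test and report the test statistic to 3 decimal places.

1.556

Expected counts E_i = n·p_i: 80×0.096 = 7.68, 80×0.225 = 18, 80×0.264 = 21.12, 80×0.206 = 16.48, 80×0.209 = 16.72.
cat         O        E   (O−E)²/E
0           9     7.68     0.2269
1          14       18     0.8889
2          24    21.12     0.3927
3          17    16.48     0.0164
≥4         16    16.72     0.0310
Sum = 1.556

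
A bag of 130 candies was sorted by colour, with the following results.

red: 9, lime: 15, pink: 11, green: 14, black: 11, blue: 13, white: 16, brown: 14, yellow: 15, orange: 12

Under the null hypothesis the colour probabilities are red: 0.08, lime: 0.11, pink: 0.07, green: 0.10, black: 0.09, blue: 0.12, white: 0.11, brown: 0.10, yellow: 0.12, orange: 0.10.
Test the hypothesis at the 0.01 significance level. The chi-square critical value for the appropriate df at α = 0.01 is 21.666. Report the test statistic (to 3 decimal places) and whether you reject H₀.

1.551; do not reject

Expected counts E_i = n·p_i: 130×0.08 = 10.4, 130×0.11 = 14.3, 130×0.07 = 9.1, 130×0.10 = 13, 130×0.09 = 11.7, 130×0.12 = 15.6, 130×0.11 = 14.3, 130×0.10 = 13, 130×0.12 = 15.6, 130×0.10 = 13.
red: (9 − 10.4)²/10.4 = 1.96/10.4 = 0.1885
lime: (15 − 14.3)²/14.3 = 0.49/14.3 = 0.0343
pink: (11 − 9.1)²/9.1 = 3.61/9.1 = 0.3967
green: (14 − 13)²/13 = 1/13 = 0.0769
black: (11 − 11.7)²/11.7 = 0.49/11.7 = 0.0419
blue: (13 − 15.6)²/15.6 = 6.76/15.6 = 0.4333
white: (16 − 14.3)²/14.3 = 2.89/14.3 = 0.2021
brown: (14 − 13)²/13 = 1/13 = 0.0769
yellow: (15 − 15.6)²/15.6 = 0.36/15.6 = 0.0231
orange: (12 − 13)²/13 = 1/13 = 0.0769
Sum = 1.551
df = 9. Since 1.551 < 21.666, we do not reject H₀.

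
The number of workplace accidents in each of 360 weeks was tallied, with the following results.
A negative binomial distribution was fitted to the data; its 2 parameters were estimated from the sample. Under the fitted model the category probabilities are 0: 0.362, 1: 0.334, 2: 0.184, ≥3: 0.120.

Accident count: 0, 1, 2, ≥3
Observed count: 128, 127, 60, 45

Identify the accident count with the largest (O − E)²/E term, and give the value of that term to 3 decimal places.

2, 0.588

Expected counts E_i = n·p_i: 360×0.362 = 130.32, 360×0.334 = 120.24, 360×0.184 = 66.24, 360×0.120 = 43.2.
χ² = (128−130.32)²/130.32 + (127−120.24)²/120.24 + (60−66.24)²/66.24 + (45−43.2)²/43.2
   = 0.0413 + 0.3801 + 0.5878 + 0.0750
The largest term is for 2: 0.588.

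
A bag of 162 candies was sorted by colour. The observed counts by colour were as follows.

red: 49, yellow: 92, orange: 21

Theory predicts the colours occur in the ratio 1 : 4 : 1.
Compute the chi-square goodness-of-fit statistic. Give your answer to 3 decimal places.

Ratio total = 6. Expected counts: 162×1/6 = 27, 162×4/6 = 108, 162×1/6 = 27.
cat         O        E   (O−E)²/E
red        49       27    17.9259
yellow     92      108     2.3704
orange     21       27     1.3333
Sum = 21.630

21.630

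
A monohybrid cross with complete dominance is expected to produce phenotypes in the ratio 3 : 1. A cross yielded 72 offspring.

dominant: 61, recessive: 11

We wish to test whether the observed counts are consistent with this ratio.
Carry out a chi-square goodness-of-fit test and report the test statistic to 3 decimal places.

Ratio total = 4. Expected counts: 72×3/4 = 54, 72×1/4 = 18.
dominant: (61 − 54)²/54 = 49/54 = 0.9074
recessive: (11 − 18)²/18 = 49/18 = 2.7222
Sum = 3.630

3.630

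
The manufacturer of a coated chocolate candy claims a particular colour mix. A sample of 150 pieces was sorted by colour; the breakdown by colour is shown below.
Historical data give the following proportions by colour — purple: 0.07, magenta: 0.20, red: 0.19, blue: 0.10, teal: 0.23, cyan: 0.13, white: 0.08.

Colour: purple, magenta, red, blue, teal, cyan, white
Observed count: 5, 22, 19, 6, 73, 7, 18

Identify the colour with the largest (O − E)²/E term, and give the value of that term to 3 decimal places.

teal, 42.964

Expected counts E_i = n·p_i: 150×0.07 = 10.5, 150×0.20 = 30, 150×0.19 = 28.5, 150×0.10 = 15, 150×0.23 = 34.5, 150×0.13 = 19.5, 150×0.08 = 12.
χ² = (5−10.5)²/10.5 + (22−30)²/30 + (19−28.5)²/28.5 + (6−15)²/15 + (73−34.5)²/34.5 + (7−19.5)²/19.5 + (18−12)²/12
   = 2.8810 + 2.1333 + 3.1667 + 5.4000 + 42.9638 + 8.0128 + 3.0000
The largest term is for teal: 42.964.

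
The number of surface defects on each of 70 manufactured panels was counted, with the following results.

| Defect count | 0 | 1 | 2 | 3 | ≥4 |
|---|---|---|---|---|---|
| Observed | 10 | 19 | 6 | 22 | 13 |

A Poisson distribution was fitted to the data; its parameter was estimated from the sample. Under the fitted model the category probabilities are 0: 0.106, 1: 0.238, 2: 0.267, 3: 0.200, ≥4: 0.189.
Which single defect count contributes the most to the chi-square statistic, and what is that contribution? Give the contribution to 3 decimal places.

Expected counts E_i = n·p_i: 70×0.106 = 7.42, 70×0.238 = 16.66, 70×0.267 = 18.69, 70×0.200 = 14, 70×0.189 = 13.23.
0: (10 − 7.42)²/7.42 = 6.6564/7.42 = 0.8971
1: (19 − 16.66)²/16.66 = 5.4756/16.66 = 0.3287
2: (6 − 18.69)²/18.69 = 161.0361/18.69 = 8.6162
3: (22 − 14)²/14 = 64/14 = 4.5714
≥4: (13 − 13.23)²/13.23 = 0.0529/13.23 = 0.0040
The largest term is for 2: 8.616.

2, 8.616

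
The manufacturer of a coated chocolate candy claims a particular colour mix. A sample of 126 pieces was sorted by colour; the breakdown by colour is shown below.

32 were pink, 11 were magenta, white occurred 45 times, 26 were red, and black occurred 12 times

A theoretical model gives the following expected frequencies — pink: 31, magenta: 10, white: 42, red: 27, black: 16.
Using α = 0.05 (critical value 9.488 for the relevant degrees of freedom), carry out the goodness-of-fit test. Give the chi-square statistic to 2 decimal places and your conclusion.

pink: (32 − 31)²/31 = 1/31 = 0.032
magenta: (11 − 10)²/10 = 1/10 = 0.100
white: (45 − 42)²/42 = 9/42 = 0.214
red: (26 − 27)²/27 = 1/27 = 0.037
black: (12 − 16)²/16 = 16/16 = 1.000
Sum = 1.38
df = 4. Since 1.38 < 9.488, we do not reject H₀.

1.38; do not reject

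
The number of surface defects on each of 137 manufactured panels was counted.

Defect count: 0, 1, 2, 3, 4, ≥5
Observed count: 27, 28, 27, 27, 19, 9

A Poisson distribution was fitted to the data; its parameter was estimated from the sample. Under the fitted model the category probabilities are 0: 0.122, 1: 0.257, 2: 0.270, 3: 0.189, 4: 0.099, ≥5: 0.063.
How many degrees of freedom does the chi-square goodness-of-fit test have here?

There are k = 6 categories and 1 parameter estimated from the data, so df = 6 − 1 − 1 = 4.

4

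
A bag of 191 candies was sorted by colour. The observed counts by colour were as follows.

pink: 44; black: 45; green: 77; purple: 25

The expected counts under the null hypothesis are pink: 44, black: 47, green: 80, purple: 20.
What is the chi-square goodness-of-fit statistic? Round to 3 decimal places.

χ² = (44−44)²/44 + (45−47)²/47 + (77−80)²/80 + (25−20)²/20
   = 0.0000 + 0.0851 + 0.1125 + 1.2500
Sum = 1.448

1.448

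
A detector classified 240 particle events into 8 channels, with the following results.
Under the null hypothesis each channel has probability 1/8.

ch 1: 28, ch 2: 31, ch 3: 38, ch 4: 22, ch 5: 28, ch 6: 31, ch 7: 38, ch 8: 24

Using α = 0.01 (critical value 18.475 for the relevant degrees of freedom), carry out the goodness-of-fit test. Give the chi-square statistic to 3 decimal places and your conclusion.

Expected count for each of the 8 categories: 240/8 = 30.
ch 1: (28 − 30)²/30 = 4/30 = 0.1333
ch 2: (31 − 30)²/30 = 1/30 = 0.0333
ch 3: (38 − 30)²/30 = 64/30 = 2.1333
ch 4: (22 − 30)²/30 = 64/30 = 2.1333
ch 5: (28 − 30)²/30 = 4/30 = 0.1333
ch 6: (31 − 30)²/30 = 1/30 = 0.0333
ch 7: (38 − 30)²/30 = 64/30 = 2.1333
ch 8: (24 − 30)²/30 = 36/30 = 1.2000
Sum = 7.933
df = 7. Since 7.933 < 18.475, we do not reject H₀.

7.933; do not reject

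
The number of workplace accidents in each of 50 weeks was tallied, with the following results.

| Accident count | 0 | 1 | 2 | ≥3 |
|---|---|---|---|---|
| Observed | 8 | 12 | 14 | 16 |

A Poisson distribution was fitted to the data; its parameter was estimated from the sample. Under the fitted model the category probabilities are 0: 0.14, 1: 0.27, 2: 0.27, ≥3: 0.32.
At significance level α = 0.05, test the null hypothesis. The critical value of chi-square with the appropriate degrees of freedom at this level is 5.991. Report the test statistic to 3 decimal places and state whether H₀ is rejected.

Expected counts E_i = n·p_i: 50×0.14 = 7, 50×0.27 = 13.5, 50×0.27 = 13.5, 50×0.32 = 16.
cat         O        E   (O−E)²/E
0           8        7     0.1429
1          12     13.5     0.1667
2          14     13.5     0.0185
≥3         16       16     0.0000
Sum = 0.328
df = 2. Since 0.328 < 5.991, we do not reject H₀.

0.328; do not reject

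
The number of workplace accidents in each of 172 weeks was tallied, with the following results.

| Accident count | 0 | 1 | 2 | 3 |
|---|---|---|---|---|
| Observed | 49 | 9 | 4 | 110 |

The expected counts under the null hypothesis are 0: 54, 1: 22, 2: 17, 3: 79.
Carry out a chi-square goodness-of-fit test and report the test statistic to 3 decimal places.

30.251

χ² = (49−54)²/54 + (9−22)²/22 + (4−17)²/17 + (110−79)²/79
   = 0.4630 + 7.6818 + 9.9412 + 12.1646
Sum = 30.251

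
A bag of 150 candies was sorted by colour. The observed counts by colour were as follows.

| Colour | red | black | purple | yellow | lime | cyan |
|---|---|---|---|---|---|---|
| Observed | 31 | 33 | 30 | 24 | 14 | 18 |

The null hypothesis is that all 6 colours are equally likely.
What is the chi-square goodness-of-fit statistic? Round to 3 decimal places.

11.840

Expected count for each of the 6 categories: 150/6 = 25.
χ² = (31−25)²/25 + (33−25)²/25 + (30−25)²/25 + (24−25)²/25 + (14−25)²/25 + (18−25)²/25
   = 1.4400 + 2.5600 + 1.0000 + 0.0400 + 4.8400 + 1.9600
Sum = 11.840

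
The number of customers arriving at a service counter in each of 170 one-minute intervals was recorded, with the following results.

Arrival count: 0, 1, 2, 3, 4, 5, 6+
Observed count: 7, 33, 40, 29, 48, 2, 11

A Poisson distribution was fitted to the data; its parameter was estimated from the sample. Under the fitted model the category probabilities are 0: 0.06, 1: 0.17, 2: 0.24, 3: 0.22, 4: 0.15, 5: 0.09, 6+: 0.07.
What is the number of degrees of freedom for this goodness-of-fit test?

5

There are k = 7 categories and 1 parameter estimated from the data, so df = 7 − 1 − 1 = 5.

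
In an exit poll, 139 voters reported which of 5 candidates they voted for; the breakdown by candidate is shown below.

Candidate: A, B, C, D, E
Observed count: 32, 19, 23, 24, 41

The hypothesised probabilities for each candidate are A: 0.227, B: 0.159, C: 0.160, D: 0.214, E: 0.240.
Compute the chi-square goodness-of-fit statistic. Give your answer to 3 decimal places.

3.327

Expected counts E_i = n·p_i: 139×0.227 = 31.553, 139×0.159 = 22.101, 139×0.160 = 22.24, 139×0.214 = 29.746, 139×0.240 = 33.36.
χ² = (32−31.553)²/31.553 + (19−22.101)²/22.101 + (23−22.24)²/22.24 + (24−29.746)²/29.746 + (41−33.36)²/33.36
   = 0.0063 + 0.4351 + 0.0260 + 1.1099 + 1.7497
Sum = 3.327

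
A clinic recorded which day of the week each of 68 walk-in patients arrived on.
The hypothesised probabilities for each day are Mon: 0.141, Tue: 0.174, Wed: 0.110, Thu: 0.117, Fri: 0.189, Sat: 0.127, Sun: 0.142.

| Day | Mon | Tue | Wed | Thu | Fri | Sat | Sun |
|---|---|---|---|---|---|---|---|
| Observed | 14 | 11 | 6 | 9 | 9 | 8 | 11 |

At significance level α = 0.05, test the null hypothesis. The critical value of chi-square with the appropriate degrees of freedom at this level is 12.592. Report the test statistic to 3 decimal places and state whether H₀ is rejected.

Expected counts E_i = n·p_i: 68×0.141 = 9.588, 68×0.174 = 11.832, 68×0.110 = 7.48, 68×0.117 = 7.956, 68×0.189 = 12.852, 68×0.127 = 8.636, 68×0.142 = 9.656.
Mon: (14 − 9.588)²/9.588 = 19.465744/9.588 = 2.0302
Tue: (11 − 11.832)²/11.832 = 0.692224/11.832 = 0.0585
Wed: (6 − 7.48)²/7.48 = 2.1904/7.48 = 0.2928
Thu: (9 − 7.956)²/7.956 = 1.089936/7.956 = 0.1370
Fri: (9 − 12.852)²/12.852 = 14.837904/12.852 = 1.1545
Sat: (8 − 8.636)²/8.636 = 0.404496/8.636 = 0.0468
Sun: (11 − 9.656)²/9.656 = 1.806336/9.656 = 0.1871
Sum = 3.907
df = 6. Since 3.907 < 12.592, we do not reject H₀.

3.907; do not reject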